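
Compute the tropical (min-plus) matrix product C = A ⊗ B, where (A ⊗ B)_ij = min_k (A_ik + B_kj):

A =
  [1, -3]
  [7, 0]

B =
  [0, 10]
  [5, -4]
A ⊗ B =
  [1, -7]
  [5, -4]

Apply the min-plus product entry-by-entry:
  C[0][0] = min over k of (A[0][0] + B[0][0] = 1 + 0 = 1, A[0][1] + B[1][0] = -3 + 5 = 2) = 1 (attained at k = 0)
  C[0][1] = min over k of (A[0][0] + B[0][1] = 1 + 10 = 11, A[0][1] + B[1][1] = -3 + -4 = -7) = -7 (attained at k = 1)
  C[1][0] = min over k of (A[1][0] + B[0][0] = 7 + 0 = 7, A[1][1] + B[1][0] = 0 + 5 = 5) = 5 (attained at k = 1)
  C[1][1] = min over k of (A[1][0] + B[0][1] = 7 + 10 = 17, A[1][1] + B[1][1] = 0 + -4 = -4) = -4 (attained at k = 1)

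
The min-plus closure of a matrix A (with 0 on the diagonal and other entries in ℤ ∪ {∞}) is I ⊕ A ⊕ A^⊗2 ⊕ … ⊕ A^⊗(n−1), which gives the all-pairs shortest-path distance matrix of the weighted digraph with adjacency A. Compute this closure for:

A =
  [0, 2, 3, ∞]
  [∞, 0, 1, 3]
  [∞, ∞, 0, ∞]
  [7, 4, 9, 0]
Closure =
  [0, 2, 3, 5]
  [10, 0, 1, 3]
  [∞, ∞, 0, ∞]
  [7, 4, 5, 0]

This is the Floyd-Warshall all-pairs shortest-path computation. For each intermediate vertex k = 0, 1, …, 3, update dist[i][j] ← min(dist[i][j], dist[i][k] + dist[k][j]). The final matrix gives, for each (i, j), the minimum total weight of any directed path from i to j (possibly empty when i = j).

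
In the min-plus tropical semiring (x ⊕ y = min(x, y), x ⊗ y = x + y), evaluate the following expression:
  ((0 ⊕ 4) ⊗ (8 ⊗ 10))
((0 ⊕ 4) ⊗ (8 ⊗ 10)) = 18

Expand innermost to outermost. Recall ⊕ takes the minimum of its arguments and ⊗ takes their sum. Working out the expression ((0 ⊕ 4) ⊗ (8 ⊗ 10)) gives 18.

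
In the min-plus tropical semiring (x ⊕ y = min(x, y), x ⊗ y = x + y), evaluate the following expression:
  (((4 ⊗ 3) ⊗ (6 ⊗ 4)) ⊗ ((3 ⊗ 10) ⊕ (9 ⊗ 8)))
(((4 ⊗ 3) ⊗ (6 ⊗ 4)) ⊗ ((3 ⊗ 10) ⊕ (9 ⊗ 8))) = 30

Expand innermost to outermost. Recall ⊕ takes the minimum of its arguments and ⊗ takes their sum. Working out the expression (((4 ⊗ 3) ⊗ (6 ⊗ 4)) ⊗ ((3 ⊗ 10) ⊕ (9 ⊗ 8))) gives 30.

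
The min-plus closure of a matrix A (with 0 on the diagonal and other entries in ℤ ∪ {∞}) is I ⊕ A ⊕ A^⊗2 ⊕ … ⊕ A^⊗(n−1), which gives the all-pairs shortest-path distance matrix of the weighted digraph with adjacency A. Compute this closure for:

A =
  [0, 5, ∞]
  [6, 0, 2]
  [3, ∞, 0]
Closure =
  [0, 5, 7]
  [5, 0, 2]
  [3, 8, 0]

This is the Floyd-Warshall all-pairs shortest-path computation. For each intermediate vertex k = 0, 1, …, 2, update dist[i][j] ← min(dist[i][j], dist[i][k] + dist[k][j]). The final matrix gives, for each (i, j), the minimum total weight of any directed path from i to j (possibly empty when i = j).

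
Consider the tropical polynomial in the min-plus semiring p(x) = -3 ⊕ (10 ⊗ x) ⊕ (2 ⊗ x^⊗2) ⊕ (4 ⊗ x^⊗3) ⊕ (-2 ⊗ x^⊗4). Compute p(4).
p(4) = -3

A tropical monomial a ⊗ x^⊗i evaluates to a + i · x. Evaluating each term at x = 4:
  Term 0 contributes -3 + 0 · 4 = -3
  Term 1 contributes 10 + 1 · 4 = 14
  Term 2 contributes 2 + 2 · 4 = 10
  Term 3 contributes 4 + 3 · 4 = 16
  Term 4 contributes -2 + 4 · 4 = 14
p(4) = ⊕ of these = min[-3, 14, 10, 16, 14] = -3.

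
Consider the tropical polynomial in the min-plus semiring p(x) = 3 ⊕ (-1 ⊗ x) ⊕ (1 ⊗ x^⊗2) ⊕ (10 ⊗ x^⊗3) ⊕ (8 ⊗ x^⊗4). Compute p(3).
p(3) = 2

A tropical monomial a ⊗ x^⊗i evaluates to a + i · x. Evaluating each term at x = 3:
  Term 0 contributes 3 + 0 · 3 = 3
  Term 1 contributes -1 + 1 · 3 = 2
  Term 2 contributes 1 + 2 · 3 = 7
  Term 3 contributes 10 + 3 · 3 = 19
  Term 4 contributes 8 + 4 · 3 = 20
p(3) = ⊕ of these = min[3, 2, 7, 19, 20] = 2.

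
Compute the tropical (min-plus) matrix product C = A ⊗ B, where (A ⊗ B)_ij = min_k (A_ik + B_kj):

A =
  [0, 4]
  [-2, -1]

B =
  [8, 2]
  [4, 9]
A ⊗ B =
  [8, 2]
  [3, 0]

Apply the min-plus product entry-by-entry:
  C[0][0] = min over k of (A[0][0] + B[0][0] = 0 + 8 = 8, A[0][1] + B[1][0] = 4 + 4 = 8) = 8 (attained at k = 0)
  C[0][1] = min over k of (A[0][0] + B[0][1] = 0 + 2 = 2, A[0][1] + B[1][1] = 4 + 9 = 13) = 2 (attained at k = 0)
  C[1][0] = min over k of (A[1][0] + B[0][0] = -2 + 8 = 6, A[1][1] + B[1][0] = -1 + 4 = 3) = 3 (attained at k = 1)
  C[1][1] = min over k of (A[1][0] + B[0][1] = -2 + 2 = 0, A[1][1] + B[1][1] = -1 + 9 = 8) = 0 (attained at k = 0)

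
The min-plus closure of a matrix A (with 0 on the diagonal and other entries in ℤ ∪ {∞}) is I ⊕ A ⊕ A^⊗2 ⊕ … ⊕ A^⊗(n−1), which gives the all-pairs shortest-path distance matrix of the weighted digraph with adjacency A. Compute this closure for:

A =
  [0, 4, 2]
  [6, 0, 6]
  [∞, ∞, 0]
Closure =
  [0, 4, 2]
  [6, 0, 6]
  [∞, ∞, 0]

This is the Floyd-Warshall all-pairs shortest-path computation. For each intermediate vertex k = 0, 1, …, 2, update dist[i][j] ← min(dist[i][j], dist[i][k] + dist[k][j]). The final matrix gives, for each (i, j), the minimum total weight of any directed path from i to j (possibly empty when i = j).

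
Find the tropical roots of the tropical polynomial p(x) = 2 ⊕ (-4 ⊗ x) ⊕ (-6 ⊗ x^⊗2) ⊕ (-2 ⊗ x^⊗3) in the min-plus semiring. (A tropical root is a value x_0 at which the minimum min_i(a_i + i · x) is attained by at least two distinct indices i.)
Roots: {-4, 2, 6}

Each tropical root is a break point of the lower envelope of the lines y = a_i + i · x (there are 4 lines, with slopes 0, 1, ..., 3). Only the lines that attain the minimum somewhere contribute to roots; other lines are dominated. Here the surviving (envelope) indices are i = 3, i = 2, i = 1, i = 0.
Intersections between consecutive envelope lines give the roots: for adjacent envelope indices i < j the intersection is x = (a_i − a_j) / (j − i). Reading off the sorted break points: {-4, 2, 6}.
Verification: at each break x_0, at least two indices attain the minimum of min_i(a_i + i · x_0).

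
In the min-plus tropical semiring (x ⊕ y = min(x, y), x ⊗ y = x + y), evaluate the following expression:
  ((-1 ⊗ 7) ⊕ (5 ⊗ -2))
((-1 ⊗ 7) ⊕ (5 ⊗ -2)) = 3

Expand innermost to outermost. Recall ⊕ takes the minimum of its arguments and ⊗ takes their sum. Working out the expression ((-1 ⊗ 7) ⊕ (5 ⊗ -2)) gives 3.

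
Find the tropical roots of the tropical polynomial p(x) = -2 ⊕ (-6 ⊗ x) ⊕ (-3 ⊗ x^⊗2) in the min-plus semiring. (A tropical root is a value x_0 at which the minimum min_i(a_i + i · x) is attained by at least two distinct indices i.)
Roots: {-3, 4}

Each tropical root is a break point of the lower envelope of the lines y = a_i + i · x (there are 3 lines, with slopes 0, 1, ..., 2). Only the lines that attain the minimum somewhere contribute to roots; other lines are dominated. Here the surviving (envelope) indices are i = 2, i = 1, i = 0.
Intersections between consecutive envelope lines give the roots: for adjacent envelope indices i < j the intersection is x = (a_i − a_j) / (j − i). Reading off the sorted break points: {-3, 4}.
Verification: at each break x_0, at least two indices attain the minimum of min_i(a_i + i · x_0).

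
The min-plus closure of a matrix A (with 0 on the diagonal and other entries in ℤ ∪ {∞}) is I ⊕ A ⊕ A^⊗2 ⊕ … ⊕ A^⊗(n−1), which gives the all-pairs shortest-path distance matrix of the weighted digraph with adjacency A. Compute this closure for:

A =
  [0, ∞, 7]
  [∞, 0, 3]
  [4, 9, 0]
Closure =
  [0, 16, 7]
  [7, 0, 3]
  [4, 9, 0]

This is the Floyd-Warshall all-pairs shortest-path computation. For each intermediate vertex k = 0, 1, …, 2, update dist[i][j] ← min(dist[i][j], dist[i][k] + dist[k][j]). The final matrix gives, for each (i, j), the minimum total weight of any directed path from i to j (possibly empty when i = j).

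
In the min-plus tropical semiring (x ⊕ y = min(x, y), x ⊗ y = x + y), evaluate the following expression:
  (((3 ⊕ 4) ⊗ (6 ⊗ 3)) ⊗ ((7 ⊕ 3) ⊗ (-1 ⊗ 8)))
(((3 ⊕ 4) ⊗ (6 ⊗ 3)) ⊗ ((7 ⊕ 3) ⊗ (-1 ⊗ 8))) = 22

Expand innermost to outermost. Recall ⊕ takes the minimum of its arguments and ⊗ takes their sum. Working out the expression (((3 ⊕ 4) ⊗ (6 ⊗ 3)) ⊗ ((7 ⊕ 3) ⊗ (-1 ⊗ 8))) gives 22.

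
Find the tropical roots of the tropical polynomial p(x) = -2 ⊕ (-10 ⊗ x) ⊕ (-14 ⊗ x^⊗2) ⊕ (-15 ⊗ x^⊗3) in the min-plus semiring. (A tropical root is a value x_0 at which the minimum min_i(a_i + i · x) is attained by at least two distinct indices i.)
Roots: {1, 4, 8}

Each tropical root is a break point of the lower envelope of the lines y = a_i + i · x (there are 4 lines, with slopes 0, 1, ..., 3). Only the lines that attain the minimum somewhere contribute to roots; other lines are dominated. Here the surviving (envelope) indices are i = 3, i = 2, i = 1, i = 0.
Intersections between consecutive envelope lines give the roots: for adjacent envelope indices i < j the intersection is x = (a_i − a_j) / (j − i). Reading off the sorted break points: {1, 4, 8}.
Verification: at each break x_0, at least two indices attain the minimum of min_i(a_i + i · x_0).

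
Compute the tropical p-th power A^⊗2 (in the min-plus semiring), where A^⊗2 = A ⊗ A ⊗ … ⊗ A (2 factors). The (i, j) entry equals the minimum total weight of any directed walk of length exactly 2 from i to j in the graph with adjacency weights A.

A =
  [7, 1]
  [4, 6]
A^⊗2 =
  [5, 7]
  [10, 5]

Each entry (A^⊗2)_ij equals the minimum over all length-2 walks i = v_0 → v_1 → … → v_2 = j of Σ_t A[v_t][v_{t+1}]. For example, for (i, j) = (0, 1) we minimise over 2 possible intermediate vertex sequences; the minimum is 7, attained along the walk 0 → 1 → 1.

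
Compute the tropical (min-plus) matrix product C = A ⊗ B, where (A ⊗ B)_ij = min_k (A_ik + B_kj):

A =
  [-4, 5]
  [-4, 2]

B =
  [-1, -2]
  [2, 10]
A ⊗ B =
  [-5, -6]
  [-5, -6]

Apply the min-plus product entry-by-entry:
  C[0][0] = min over k of (A[0][0] + B[0][0] = -4 + -1 = -5, A[0][1] + B[1][0] = 5 + 2 = 7) = -5 (attained at k = 0)
  C[0][1] = min over k of (A[0][0] + B[0][1] = -4 + -2 = -6, A[0][1] + B[1][1] = 5 + 10 = 15) = -6 (attained at k = 0)
  C[1][0] = min over k of (A[1][0] + B[0][0] = -4 + -1 = -5, A[1][1] + B[1][0] = 2 + 2 = 4) = -5 (attained at k = 0)
  C[1][1] = min over k of (A[1][0] + B[0][1] = -4 + -2 = -6, A[1][1] + B[1][1] = 2 + 10 = 12) = -6 (attained at k = 0)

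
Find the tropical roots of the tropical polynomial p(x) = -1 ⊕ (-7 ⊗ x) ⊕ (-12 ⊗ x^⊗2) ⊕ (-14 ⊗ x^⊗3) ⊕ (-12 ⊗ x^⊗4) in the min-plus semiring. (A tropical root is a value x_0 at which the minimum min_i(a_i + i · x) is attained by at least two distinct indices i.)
Roots: {-2, 2, 5, 6}

Each tropical root is a break point of the lower envelope of the lines y = a_i + i · x (there are 5 lines, with slopes 0, 1, ..., 4). Only the lines that attain the minimum somewhere contribute to roots; other lines are dominated. Here the surviving (envelope) indices are i = 4, i = 3, i = 2, i = 1, i = 0.
Intersections between consecutive envelope lines give the roots: for adjacent envelope indices i < j the intersection is x = (a_i − a_j) / (j − i). Reading off the sorted break points: {-2, 2, 5, 6}.
Verification: at each break x_0, at least two indices attain the minimum of min_i(a_i + i · x_0).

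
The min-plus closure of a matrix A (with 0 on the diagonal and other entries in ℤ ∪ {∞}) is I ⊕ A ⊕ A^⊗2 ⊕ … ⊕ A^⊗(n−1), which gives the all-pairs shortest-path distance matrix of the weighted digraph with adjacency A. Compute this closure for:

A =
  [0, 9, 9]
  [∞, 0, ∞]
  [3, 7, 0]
Closure =
  [0, 9, 9]
  [∞, 0, ∞]
  [3, 7, 0]

This is the Floyd-Warshall all-pairs shortest-path computation. For each intermediate vertex k = 0, 1, …, 2, update dist[i][j] ← min(dist[i][j], dist[i][k] + dist[k][j]). The final matrix gives, for each (i, j), the minimum total weight of any directed path from i to j (possibly empty when i = j).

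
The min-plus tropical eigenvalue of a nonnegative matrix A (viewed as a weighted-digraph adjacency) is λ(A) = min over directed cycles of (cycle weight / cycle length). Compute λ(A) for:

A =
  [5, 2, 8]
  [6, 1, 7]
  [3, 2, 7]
λ(A) = 1

Enumerate directed cycles and compute their means (weight / length). Sample:
  cycle 0 → 0: weight = 5, length = 1, mean = 5/1 ≈ 5.000
  cycle 1 → 1: weight = 1, length = 1, mean = 1/1 ≈ 1.000
  cycle 2 → 2: weight = 7, length = 1, mean = 7/1 ≈ 7.000
  cycle 0 → 1 → 0: weight = 8, length = 2, mean = 8/2 ≈ 4.000
  cycle 0 → 2 → 0: weight = 11, length = 2, mean = 11/2 ≈ 5.500
  cycle 1 → 0 → 1: weight = 8, length = 2, mean = 8/2 ≈ 4.000
Minimum mean = 1.000, attained e.g. along the cycle 1 → 1 with weight 1 and length 1. So λ(A) = 1/1 = 1.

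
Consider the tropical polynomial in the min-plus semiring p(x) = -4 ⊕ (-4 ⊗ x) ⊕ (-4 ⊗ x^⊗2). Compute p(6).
p(6) = -4

A tropical monomial a ⊗ x^⊗i evaluates to a + i · x. Evaluating each term at x = 6:
  Term 0 contributes -4 + 0 · 6 = -4
  Term 1 contributes -4 + 1 · 6 = 2
  Term 2 contributes -4 + 2 · 6 = 8
p(6) = ⊕ of these = min[-4, 2, 8] = -4.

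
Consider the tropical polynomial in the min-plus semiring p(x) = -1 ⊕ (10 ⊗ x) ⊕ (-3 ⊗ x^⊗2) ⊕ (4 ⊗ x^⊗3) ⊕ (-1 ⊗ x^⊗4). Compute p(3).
p(3) = -1

A tropical monomial a ⊗ x^⊗i evaluates to a + i · x. Evaluating each term at x = 3:
  Term 0 contributes -1 + 0 · 3 = -1
  Term 1 contributes 10 + 1 · 3 = 13
  Term 2 contributes -3 + 2 · 3 = 3
  Term 3 contributes 4 + 3 · 3 = 13
  Term 4 contributes -1 + 4 · 3 = 11
p(3) = ⊕ of these = min[-1, 13, 3, 13, 11] = -1.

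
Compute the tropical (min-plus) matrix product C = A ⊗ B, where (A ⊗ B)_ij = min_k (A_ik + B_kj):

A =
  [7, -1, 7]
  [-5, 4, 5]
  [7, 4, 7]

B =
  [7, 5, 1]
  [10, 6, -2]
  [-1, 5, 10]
A ⊗ B =
  [6, 5, -3]
  [2, 0, -4]
  [6, 10, 2]

Apply the min-plus product entry-by-entry:
  C[0][0] = min over k of (A[0][0] + B[0][0] = 7 + 7 = 14, A[0][1] + B[1][0] = -1 + 10 = 9, A[0][2] + B[2][0] = 7 + -1 = 6) = 6 (attained at k = 2)
  C[0][1] = min over k of (A[0][0] + B[0][1] = 7 + 5 = 12, A[0][1] + B[1][1] = -1 + 6 = 5, A[0][2] + B[2][1] = 7 + 5 = 12) = 5 (attained at k = 1)
  C[0][2] = min over k of (A[0][0] + B[0][2] = 7 + 1 = 8, A[0][1] + B[1][2] = -1 + -2 = -3, A[0][2] + B[2][2] = 7 + 10 = 17) = -3 (attained at k = 1)
  C[1][0] = min over k of (A[1][0] + B[0][0] = -5 + 7 = 2, A[1][1] + B[1][0] = 4 + 10 = 14, A[1][2] + B[2][0] = 5 + -1 = 4) = 2 (attained at k = 0)
  C[1][1] = min over k of (A[1][0] + B[0][1] = -5 + 5 = 0, A[1][1] + B[1][1] = 4 + 6 = 10, A[1][2] + B[2][1] = 5 + 5 = 10) = 0 (attained at k = 0)
  C[1][2] = min over k of (A[1][0] + B[0][2] = -5 + 1 = -4, A[1][1] + B[1][2] = 4 + -2 = 2, A[1][2] + B[2][2] = 5 + 10 = 15) = -4 (attained at k = 0)
  C[2][0] = min over k of (A[2][0] + B[0][0] = 7 + 7 = 14, A[2][1] + B[1][0] = 4 + 10 = 14, A[2][2] + B[2][0] = 7 + -1 = 6) = 6 (attained at k = 2)
  C[2][1] = min over k of (A[2][0] + B[0][1] = 7 + 5 = 12, A[2][1] + B[1][1] = 4 + 6 = 10, A[2][2] + B[2][1] = 7 + 5 = 12) = 10 (attained at k = 1)
  C[2][2] = min over k of (A[2][0] + B[0][2] = 7 + 1 = 8, A[2][1] + B[1][2] = 4 + -2 = 2, A[2][2] + B[2][2] = 7 + 10 = 17) = 2 (attained at k = 1)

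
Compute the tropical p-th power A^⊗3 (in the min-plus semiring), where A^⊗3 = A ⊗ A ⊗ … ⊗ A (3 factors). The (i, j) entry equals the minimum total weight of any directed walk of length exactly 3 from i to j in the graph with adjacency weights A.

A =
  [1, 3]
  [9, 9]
A^⊗3 =
  [3, 5]
  [11, 13]

Each entry (A^⊗3)_ij equals the minimum over all length-3 walks i = v_0 → v_1 → … → v_3 = j of Σ_t A[v_t][v_{t+1}]. For example, for (i, j) = (0, 1) we minimise over 4 possible intermediate vertex sequences; the minimum is 5, attained along the walk 0 → 0 → 0 → 1.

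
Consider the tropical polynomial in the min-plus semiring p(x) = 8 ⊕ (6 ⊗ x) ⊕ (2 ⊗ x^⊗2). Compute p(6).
p(6) = 8

A tropical monomial a ⊗ x^⊗i evaluates to a + i · x. Evaluating each term at x = 6:
  Term 0 contributes 8 + 0 · 6 = 8
  Term 1 contributes 6 + 1 · 6 = 12
  Term 2 contributes 2 + 2 · 6 = 14
p(6) = ⊕ of these = min[8, 12, 14] = 8.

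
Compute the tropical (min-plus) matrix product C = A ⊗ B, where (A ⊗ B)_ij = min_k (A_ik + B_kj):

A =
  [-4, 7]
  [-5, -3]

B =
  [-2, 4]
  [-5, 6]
A ⊗ B =
  [-6, 0]
  [-8, -1]

Apply the min-plus product entry-by-entry:
  C[0][0] = min over k of (A[0][0] + B[0][0] = -4 + -2 = -6, A[0][1] + B[1][0] = 7 + -5 = 2) = -6 (attained at k = 0)
  C[0][1] = min over k of (A[0][0] + B[0][1] = -4 + 4 = 0, A[0][1] + B[1][1] = 7 + 6 = 13) = 0 (attained at k = 0)
  C[1][0] = min over k of (A[1][0] + B[0][0] = -5 + -2 = -7, A[1][1] + B[1][0] = -3 + -5 = -8) = -8 (attained at k = 1)
  C[1][1] = min over k of (A[1][0] + B[0][1] = -5 + 4 = -1, A[1][1] + B[1][1] = -3 + 6 = 3) = -1 (attained at k = 0)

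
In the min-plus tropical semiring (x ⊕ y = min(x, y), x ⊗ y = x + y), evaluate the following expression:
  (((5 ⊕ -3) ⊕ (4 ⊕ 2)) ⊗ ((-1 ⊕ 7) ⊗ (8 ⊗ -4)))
(((5 ⊕ -3) ⊕ (4 ⊕ 2)) ⊗ ((-1 ⊕ 7) ⊗ (8 ⊗ -4))) = 0

Expand innermost to outermost. Recall ⊕ takes the minimum of its arguments and ⊗ takes their sum. Working out the expression (((5 ⊕ -3) ⊕ (4 ⊕ 2)) ⊗ ((-1 ⊕ 7) ⊗ (8 ⊗ -4))) gives 0.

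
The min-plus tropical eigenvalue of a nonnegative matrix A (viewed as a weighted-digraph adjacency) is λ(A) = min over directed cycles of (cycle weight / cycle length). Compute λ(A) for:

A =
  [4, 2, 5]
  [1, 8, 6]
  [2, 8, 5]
λ(A) = 3/2

Enumerate directed cycles and compute their means (weight / length). Sample:
  cycle 0 → 0: weight = 4, length = 1, mean = 4/1 ≈ 4.000
  cycle 1 → 1: weight = 8, length = 1, mean = 8/1 ≈ 8.000
  cycle 2 → 2: weight = 5, length = 1, mean = 5/1 ≈ 5.000
  cycle 0 → 1 → 0: weight = 3, length = 2, mean = 3/2 ≈ 1.500
  cycle 0 → 2 → 0: weight = 7, length = 2, mean = 7/2 ≈ 3.500
  cycle 1 → 0 → 1: weight = 3, length = 2, mean = 3/2 ≈ 1.500
Minimum mean = 1.500, attained e.g. along the cycle 0 → 1 → 0 with weight 3 and length 2. So λ(A) = 3/2 = 3/2.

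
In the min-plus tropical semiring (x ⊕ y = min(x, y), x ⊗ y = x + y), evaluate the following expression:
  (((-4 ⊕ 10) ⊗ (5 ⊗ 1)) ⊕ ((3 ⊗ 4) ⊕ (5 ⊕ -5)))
(((-4 ⊕ 10) ⊗ (5 ⊗ 1)) ⊕ ((3 ⊗ 4) ⊕ (5 ⊕ -5))) = -5

Expand innermost to outermost. Recall ⊕ takes the minimum of its arguments and ⊗ takes their sum. Working out the expression (((-4 ⊕ 10) ⊗ (5 ⊗ 1)) ⊕ ((3 ⊗ 4) ⊕ (5 ⊕ -5))) gives -5.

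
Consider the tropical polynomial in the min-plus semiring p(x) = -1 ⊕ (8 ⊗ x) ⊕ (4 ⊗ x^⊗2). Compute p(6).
p(6) = -1

A tropical monomial a ⊗ x^⊗i evaluates to a + i · x. Evaluating each term at x = 6:
  Term 0 contributes -1 + 0 · 6 = -1
  Term 1 contributes 8 + 1 · 6 = 14
  Term 2 contributes 4 + 2 · 6 = 16
p(6) = ⊕ of these = min[-1, 14, 16] = -1.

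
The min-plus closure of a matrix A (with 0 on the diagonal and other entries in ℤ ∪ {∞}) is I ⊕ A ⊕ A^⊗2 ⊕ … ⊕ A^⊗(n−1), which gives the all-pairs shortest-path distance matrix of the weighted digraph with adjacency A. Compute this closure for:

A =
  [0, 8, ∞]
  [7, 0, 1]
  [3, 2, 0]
Closure =
  [0, 8, 9]
  [4, 0, 1]
  [3, 2, 0]

This is the Floyd-Warshall all-pairs shortest-path computation. For each intermediate vertex k = 0, 1, …, 2, update dist[i][j] ← min(dist[i][j], dist[i][k] + dist[k][j]). The final matrix gives, for each (i, j), the minimum total weight of any directed path from i to j (possibly empty when i = j).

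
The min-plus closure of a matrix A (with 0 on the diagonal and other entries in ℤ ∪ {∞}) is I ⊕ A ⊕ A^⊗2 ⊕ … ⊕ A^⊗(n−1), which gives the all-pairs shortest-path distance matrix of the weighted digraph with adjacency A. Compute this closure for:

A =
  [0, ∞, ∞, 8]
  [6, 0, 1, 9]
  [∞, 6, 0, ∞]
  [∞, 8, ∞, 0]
Closure =
  [0, 16, 17, 8]
  [6, 0, 1, 9]
  [12, 6, 0, 15]
  [14, 8, 9, 0]

This is the Floyd-Warshall all-pairs shortest-path computation. For each intermediate vertex k = 0, 1, …, 3, update dist[i][j] ← min(dist[i][j], dist[i][k] + dist[k][j]). The final matrix gives, for each (i, j), the minimum total weight of any directed path from i to j (possibly empty when i = j).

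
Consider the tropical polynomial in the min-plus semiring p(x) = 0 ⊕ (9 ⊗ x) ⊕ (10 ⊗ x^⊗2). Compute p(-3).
p(-3) = 0

A tropical monomial a ⊗ x^⊗i evaluates to a + i · x. Evaluating each term at x = -3:
  Term 0 contributes 0 + 0 · -3 = 0
  Term 1 contributes 9 + 1 · -3 = 6
  Term 2 contributes 10 + 2 · -3 = 4
p(-3) = ⊕ of these = min[0, 6, 4] = 0.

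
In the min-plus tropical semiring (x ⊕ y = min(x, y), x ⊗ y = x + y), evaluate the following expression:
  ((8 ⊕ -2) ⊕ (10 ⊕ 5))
((8 ⊕ -2) ⊕ (10 ⊕ 5)) = -2

Expand innermost to outermost. Recall ⊕ takes the minimum of its arguments and ⊗ takes their sum. Working out the expression ((8 ⊕ -2) ⊕ (10 ⊕ 5)) gives -2.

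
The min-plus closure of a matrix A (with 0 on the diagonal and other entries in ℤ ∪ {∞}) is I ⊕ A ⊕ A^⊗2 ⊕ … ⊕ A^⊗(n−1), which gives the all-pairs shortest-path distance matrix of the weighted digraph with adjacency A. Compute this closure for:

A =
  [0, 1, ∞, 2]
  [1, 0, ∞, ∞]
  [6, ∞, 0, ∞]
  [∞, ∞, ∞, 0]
Closure =
  [0, 1, ∞, 2]
  [1, 0, ∞, 3]
  [6, 7, 0, 8]
  [∞, ∞, ∞, 0]

This is the Floyd-Warshall all-pairs shortest-path computation. For each intermediate vertex k = 0, 1, …, 3, update dist[i][j] ← min(dist[i][j], dist[i][k] + dist[k][j]). The final matrix gives, for each (i, j), the minimum total weight of any directed path from i to j (possibly empty when i = j).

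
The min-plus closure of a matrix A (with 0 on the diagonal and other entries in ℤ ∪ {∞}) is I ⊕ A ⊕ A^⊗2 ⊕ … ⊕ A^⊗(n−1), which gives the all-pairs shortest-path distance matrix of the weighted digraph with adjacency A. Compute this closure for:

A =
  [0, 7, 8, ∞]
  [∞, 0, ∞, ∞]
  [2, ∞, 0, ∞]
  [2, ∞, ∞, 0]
Closure =
  [0, 7, 8, ∞]
  [∞, 0, ∞, ∞]
  [2, 9, 0, ∞]
  [2, 9, 10, 0]

This is the Floyd-Warshall all-pairs shortest-path computation. For each intermediate vertex k = 0, 1, …, 3, update dist[i][j] ← min(dist[i][j], dist[i][k] + dist[k][j]). The final matrix gives, for each (i, j), the minimum total weight of any directed path from i to j (possibly empty when i = j).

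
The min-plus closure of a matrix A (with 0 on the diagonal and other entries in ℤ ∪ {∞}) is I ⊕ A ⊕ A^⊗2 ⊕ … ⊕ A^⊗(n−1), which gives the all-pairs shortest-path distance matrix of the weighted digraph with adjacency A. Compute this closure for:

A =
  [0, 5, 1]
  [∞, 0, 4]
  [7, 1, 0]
Closure =
  [0, 2, 1]
  [11, 0, 4]
  [7, 1, 0]

This is the Floyd-Warshall all-pairs shortest-path computation. For each intermediate vertex k = 0, 1, …, 2, update dist[i][j] ← min(dist[i][j], dist[i][k] + dist[k][j]). The final matrix gives, for each (i, j), the minimum total weight of any directed path from i to j (possibly empty when i = j).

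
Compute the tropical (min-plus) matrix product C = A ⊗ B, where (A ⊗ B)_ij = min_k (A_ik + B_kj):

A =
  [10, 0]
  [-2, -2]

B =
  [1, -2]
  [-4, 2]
A ⊗ B =
  [-4, 2]
  [-6, -4]

Apply the min-plus product entry-by-entry:
  C[0][0] = min over k of (A[0][0] + B[0][0] = 10 + 1 = 11, A[0][1] + B[1][0] = 0 + -4 = -4) = -4 (attained at k = 1)
  C[0][1] = min over k of (A[0][0] + B[0][1] = 10 + -2 = 8, A[0][1] + B[1][1] = 0 + 2 = 2) = 2 (attained at k = 1)
  C[1][0] = min over k of (A[1][0] + B[0][0] = -2 + 1 = -1, A[1][1] + B[1][0] = -2 + -4 = -6) = -6 (attained at k = 1)
  C[1][1] = min over k of (A[1][0] + B[0][1] = -2 + -2 = -4, A[1][1] + B[1][1] = -2 + 2 = 0) = -4 (attained at k = 0)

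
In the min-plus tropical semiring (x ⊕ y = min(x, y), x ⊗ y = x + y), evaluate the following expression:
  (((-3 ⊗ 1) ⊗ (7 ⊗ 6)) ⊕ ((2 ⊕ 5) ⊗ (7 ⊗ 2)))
(((-3 ⊗ 1) ⊗ (7 ⊗ 6)) ⊕ ((2 ⊕ 5) ⊗ (7 ⊗ 2))) = 11

Expand innermost to outermost. Recall ⊕ takes the minimum of its arguments and ⊗ takes their sum. Working out the expression (((-3 ⊗ 1) ⊗ (7 ⊗ 6)) ⊕ ((2 ⊕ 5) ⊗ (7 ⊗ 2))) gives 11.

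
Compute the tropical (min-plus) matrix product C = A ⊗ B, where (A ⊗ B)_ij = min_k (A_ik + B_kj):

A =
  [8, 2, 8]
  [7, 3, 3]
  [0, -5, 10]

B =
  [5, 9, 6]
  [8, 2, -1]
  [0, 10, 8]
A ⊗ B =
  [8, 4, 1]
  [3, 5, 2]
  [3, -3, -6]

Apply the min-plus product entry-by-entry:
  C[0][0] = min over k of (A[0][0] + B[0][0] = 8 + 5 = 13, A[0][1] + B[1][0] = 2 + 8 = 10, A[0][2] + B[2][0] = 8 + 0 = 8) = 8 (attained at k = 2)
  C[0][1] = min over k of (A[0][0] + B[0][1] = 8 + 9 = 17, A[0][1] + B[1][1] = 2 + 2 = 4, A[0][2] + B[2][1] = 8 + 10 = 18) = 4 (attained at k = 1)
  C[0][2] = min over k of (A[0][0] + B[0][2] = 8 + 6 = 14, A[0][1] + B[1][2] = 2 + -1 = 1, A[0][2] + B[2][2] = 8 + 8 = 16) = 1 (attained at k = 1)
  C[1][0] = min over k of (A[1][0] + B[0][0] = 7 + 5 = 12, A[1][1] + B[1][0] = 3 + 8 = 11, A[1][2] + B[2][0] = 3 + 0 = 3) = 3 (attained at k = 2)
  C[1][1] = min over k of (A[1][0] + B[0][1] = 7 + 9 = 16, A[1][1] + B[1][1] = 3 + 2 = 5, A[1][2] + B[2][1] = 3 + 10 = 13) = 5 (attained at k = 1)
  C[1][2] = min over k of (A[1][0] + B[0][2] = 7 + 6 = 13, A[1][1] + B[1][2] = 3 + -1 = 2, A[1][2] + B[2][2] = 3 + 8 = 11) = 2 (attained at k = 1)
  C[2][0] = min over k of (A[2][0] + B[0][0] = 0 + 5 = 5, A[2][1] + B[1][0] = -5 + 8 = 3, A[2][2] + B[2][0] = 10 + 0 = 10) = 3 (attained at k = 1)
  C[2][1] = min over k of (A[2][0] + B[0][1] = 0 + 9 = 9, A[2][1] + B[1][1] = -5 + 2 = -3, A[2][2] + B[2][1] = 10 + 10 = 20) = -3 (attained at k = 1)
  C[2][2] = min over k of (A[2][0] + B[0][2] = 0 + 6 = 6, A[2][1] + B[1][2] = -5 + -1 = -6, A[2][2] + B[2][2] = 10 + 8 = 18) = -6 (attained at k = 1)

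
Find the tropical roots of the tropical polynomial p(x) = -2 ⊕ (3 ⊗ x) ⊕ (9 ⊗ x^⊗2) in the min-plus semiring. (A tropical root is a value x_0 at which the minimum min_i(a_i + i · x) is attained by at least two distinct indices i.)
Roots: {-6, -5}

Each tropical root is a break point of the lower envelope of the lines y = a_i + i · x (there are 3 lines, with slopes 0, 1, ..., 2). Only the lines that attain the minimum somewhere contribute to roots; other lines are dominated. Here the surviving (envelope) indices are i = 2, i = 1, i = 0.
Intersections between consecutive envelope lines give the roots: for adjacent envelope indices i < j the intersection is x = (a_i − a_j) / (j − i). Reading off the sorted break points: {-6, -5}.
Verification: at each break x_0, at least two indices attain the minimum of min_i(a_i + i · x_0).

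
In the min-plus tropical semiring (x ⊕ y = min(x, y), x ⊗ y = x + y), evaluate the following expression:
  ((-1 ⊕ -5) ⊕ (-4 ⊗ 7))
((-1 ⊕ -5) ⊕ (-4 ⊗ 7)) = -5

Expand innermost to outermost. Recall ⊕ takes the minimum of its arguments and ⊗ takes their sum. Working out the expression ((-1 ⊕ -5) ⊕ (-4 ⊗ 7)) gives -5.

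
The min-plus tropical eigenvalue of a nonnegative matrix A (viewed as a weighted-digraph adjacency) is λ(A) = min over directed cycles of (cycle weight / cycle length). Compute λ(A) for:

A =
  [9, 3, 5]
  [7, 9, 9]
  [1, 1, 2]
λ(A) = 2

Enumerate directed cycles and compute their means (weight / length). Sample:
  cycle 0 → 0: weight = 9, length = 1, mean = 9/1 ≈ 9.000
  cycle 1 → 1: weight = 9, length = 1, mean = 9/1 ≈ 9.000
  cycle 2 → 2: weight = 2, length = 1, mean = 2/1 ≈ 2.000
  cycle 0 → 1 → 0: weight = 10, length = 2, mean = 10/2 ≈ 5.000
  cycle 0 → 2 → 0: weight = 6, length = 2, mean = 6/2 ≈ 3.000
  cycle 1 → 0 → 1: weight = 10, length = 2, mean = 10/2 ≈ 5.000
Minimum mean = 2.000, attained e.g. along the cycle 2 → 2 with weight 2 and length 1. So λ(A) = 2/1 = 2.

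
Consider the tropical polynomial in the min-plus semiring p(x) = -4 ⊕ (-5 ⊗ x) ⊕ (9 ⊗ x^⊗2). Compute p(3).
p(3) = -4

A tropical monomial a ⊗ x^⊗i evaluates to a + i · x. Evaluating each term at x = 3:
  Term 0 contributes -4 + 0 · 3 = -4
  Term 1 contributes -5 + 1 · 3 = -2
  Term 2 contributes 9 + 2 · 3 = 15
p(3) = ⊕ of these = min[-4, -2, 15] = -4.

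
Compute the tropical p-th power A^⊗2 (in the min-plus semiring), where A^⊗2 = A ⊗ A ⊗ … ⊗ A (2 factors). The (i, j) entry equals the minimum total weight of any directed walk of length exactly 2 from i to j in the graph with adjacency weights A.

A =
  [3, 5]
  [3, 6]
A^⊗2 =
  [6, 8]
  [6, 8]

Each entry (A^⊗2)_ij equals the minimum over all length-2 walks i = v_0 → v_1 → … → v_2 = j of Σ_t A[v_t][v_{t+1}]. For example, for (i, j) = (0, 1) we minimise over 2 possible intermediate vertex sequences; the minimum is 8, attained along the walk 0 → 0 → 1.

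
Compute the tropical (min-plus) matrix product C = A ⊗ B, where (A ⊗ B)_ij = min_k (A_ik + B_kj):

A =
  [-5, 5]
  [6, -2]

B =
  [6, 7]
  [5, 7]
A ⊗ B =
  [1, 2]
  [3, 5]

Apply the min-plus product entry-by-entry:
  C[0][0] = min over k of (A[0][0] + B[0][0] = -5 + 6 = 1, A[0][1] + B[1][0] = 5 + 5 = 10) = 1 (attained at k = 0)
  C[0][1] = min over k of (A[0][0] + B[0][1] = -5 + 7 = 2, A[0][1] + B[1][1] = 5 + 7 = 12) = 2 (attained at k = 0)
  C[1][0] = min over k of (A[1][0] + B[0][0] = 6 + 6 = 12, A[1][1] + B[1][0] = -2 + 5 = 3) = 3 (attained at k = 1)
  C[1][1] = min over k of (A[1][0] + B[0][1] = 6 + 7 = 13, A[1][1] + B[1][1] = -2 + 7 = 5) = 5 (attained at k = 1)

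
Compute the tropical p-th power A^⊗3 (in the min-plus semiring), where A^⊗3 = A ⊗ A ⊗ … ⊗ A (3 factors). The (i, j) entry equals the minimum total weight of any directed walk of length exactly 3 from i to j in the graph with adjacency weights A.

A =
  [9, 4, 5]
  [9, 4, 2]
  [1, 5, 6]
A^⊗3 =
  [7, 10, 10]
  [7, 7, 8]
  [7, 9, 7]

Each entry (A^⊗3)_ij equals the minimum over all length-3 walks i = v_0 → v_1 → … → v_3 = j of Σ_t A[v_t][v_{t+1}]. For example, for (i, j) = (0, 2) we minimise over 9 possible intermediate vertex sequences; the minimum is 10, attained along the walk 0 → 1 → 1 → 2.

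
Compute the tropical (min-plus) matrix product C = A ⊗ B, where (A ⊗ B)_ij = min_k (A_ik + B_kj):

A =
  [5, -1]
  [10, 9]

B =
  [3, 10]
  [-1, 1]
A ⊗ B =
  [-2, 0]
  [8, 10]

Apply the min-plus product entry-by-entry:
  C[0][0] = min over k of (A[0][0] + B[0][0] = 5 + 3 = 8, A[0][1] + B[1][0] = -1 + -1 = -2) = -2 (attained at k = 1)
  C[0][1] = min over k of (A[0][0] + B[0][1] = 5 + 10 = 15, A[0][1] + B[1][1] = -1 + 1 = 0) = 0 (attained at k = 1)
  C[1][0] = min over k of (A[1][0] + B[0][0] = 10 + 3 = 13, A[1][1] + B[1][0] = 9 + -1 = 8) = 8 (attained at k = 1)
  C[1][1] = min over k of (A[1][0] + B[0][1] = 10 + 10 = 20, A[1][1] + B[1][1] = 9 + 1 = 10) = 10 (attained at k = 1)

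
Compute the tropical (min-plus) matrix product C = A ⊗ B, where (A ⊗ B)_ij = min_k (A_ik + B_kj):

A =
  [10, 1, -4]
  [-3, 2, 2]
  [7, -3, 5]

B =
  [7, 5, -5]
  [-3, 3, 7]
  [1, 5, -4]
A ⊗ B =
  [-3, 1, -8]
  [-1, 2, -8]
  [-6, 0, 1]

Apply the min-plus product entry-by-entry:
  C[0][0] = min over k of (A[0][0] + B[0][0] = 10 + 7 = 17, A[0][1] + B[1][0] = 1 + -3 = -2, A[0][2] + B[2][0] = -4 + 1 = -3) = -3 (attained at k = 2)
  C[0][1] = min over k of (A[0][0] + B[0][1] = 10 + 5 = 15, A[0][1] + B[1][1] = 1 + 3 = 4, A[0][2] + B[2][1] = -4 + 5 = 1) = 1 (attained at k = 2)
  C[0][2] = min over k of (A[0][0] + B[0][2] = 10 + -5 = 5, A[0][1] + B[1][2] = 1 + 7 = 8, A[0][2] + B[2][2] = -4 + -4 = -8) = -8 (attained at k = 2)
  C[1][0] = min over k of (A[1][0] + B[0][0] = -3 + 7 = 4, A[1][1] + B[1][0] = 2 + -3 = -1, A[1][2] + B[2][0] = 2 + 1 = 3) = -1 (attained at k = 1)
  C[1][1] = min over k of (A[1][0] + B[0][1] = -3 + 5 = 2, A[1][1] + B[1][1] = 2 + 3 = 5, A[1][2] + B[2][1] = 2 + 5 = 7) = 2 (attained at k = 0)
  C[1][2] = min over k of (A[1][0] + B[0][2] = -3 + -5 = -8, A[1][1] + B[1][2] = 2 + 7 = 9, A[1][2] + B[2][2] = 2 + -4 = -2) = -8 (attained at k = 0)
  C[2][0] = min over k of (A[2][0] + B[0][0] = 7 + 7 = 14, A[2][1] + B[1][0] = -3 + -3 = -6, A[2][2] + B[2][0] = 5 + 1 = 6) = -6 (attained at k = 1)
  C[2][1] = min over k of (A[2][0] + B[0][1] = 7 + 5 = 12, A[2][1] + B[1][1] = -3 + 3 = 0, A[2][2] + B[2][1] = 5 + 5 = 10) = 0 (attained at k = 1)
  C[2][2] = min over k of (A[2][0] + B[0][2] = 7 + -5 = 2, A[2][1] + B[1][2] = -3 + 7 = 4, A[2][2] + B[2][2] = 5 + -4 = 1) = 1 (attained at k = 2)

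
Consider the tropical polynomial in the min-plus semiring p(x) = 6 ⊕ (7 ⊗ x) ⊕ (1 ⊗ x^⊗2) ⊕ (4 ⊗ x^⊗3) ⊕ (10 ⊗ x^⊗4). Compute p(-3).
p(-3) = -5

A tropical monomial a ⊗ x^⊗i evaluates to a + i · x. Evaluating each term at x = -3:
  Term 0 contributes 6 + 0 · -3 = 6
  Term 1 contributes 7 + 1 · -3 = 4
  Term 2 contributes 1 + 2 · -3 = -5
  Term 3 contributes 4 + 3 · -3 = -5
  Term 4 contributes 10 + 4 · -3 = -2
p(-3) = ⊕ of these = min[6, 4, -5, -5, -2] = -5.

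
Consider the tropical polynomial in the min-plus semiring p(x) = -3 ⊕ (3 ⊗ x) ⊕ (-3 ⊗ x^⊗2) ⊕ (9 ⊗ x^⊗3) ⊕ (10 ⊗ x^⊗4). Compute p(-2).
p(-2) = -7

A tropical monomial a ⊗ x^⊗i evaluates to a + i · x. Evaluating each term at x = -2:
  Term 0 contributes -3 + 0 · -2 = -3
  Term 1 contributes 3 + 1 · -2 = 1
  Term 2 contributes -3 + 2 · -2 = -7
  Term 3 contributes 9 + 3 · -2 = 3
  Term 4 contributes 10 + 4 · -2 = 2
p(-2) = ⊕ of these = min[-3, 1, -7, 3, 2] = -7.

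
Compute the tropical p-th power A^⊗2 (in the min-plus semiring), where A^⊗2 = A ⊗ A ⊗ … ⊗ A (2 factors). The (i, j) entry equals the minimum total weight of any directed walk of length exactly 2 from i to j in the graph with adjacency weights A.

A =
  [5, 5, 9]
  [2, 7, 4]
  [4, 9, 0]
A^⊗2 =
  [7, 10, 9]
  [7, 7, 4]
  [4, 9, 0]

Each entry (A^⊗2)_ij equals the minimum over all length-2 walks i = v_0 → v_1 → … → v_2 = j of Σ_t A[v_t][v_{t+1}]. For example, for (i, j) = (0, 2) we minimise over 3 possible intermediate vertex sequences; the minimum is 9, attained along the walk 0 → 1 → 2.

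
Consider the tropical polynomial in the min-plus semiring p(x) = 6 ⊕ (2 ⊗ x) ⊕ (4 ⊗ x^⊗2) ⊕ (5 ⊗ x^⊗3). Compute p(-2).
p(-2) = -1

A tropical monomial a ⊗ x^⊗i evaluates to a + i · x. Evaluating each term at x = -2:
  Term 0 contributes 6 + 0 · -2 = 6
  Term 1 contributes 2 + 1 · -2 = 0
  Term 2 contributes 4 + 2 · -2 = 0
  Term 3 contributes 5 + 3 · -2 = -1
p(-2) = ⊕ of these = min[6, 0, 0, -1] = -1.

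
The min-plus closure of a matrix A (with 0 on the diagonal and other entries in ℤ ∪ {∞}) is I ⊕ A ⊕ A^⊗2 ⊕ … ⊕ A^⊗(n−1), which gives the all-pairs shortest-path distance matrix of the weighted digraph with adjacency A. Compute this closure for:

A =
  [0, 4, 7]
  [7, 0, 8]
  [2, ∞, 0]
Closure =
  [0, 4, 7]
  [7, 0, 8]
  [2, 6, 0]

This is the Floyd-Warshall all-pairs shortest-path computation. For each intermediate vertex k = 0, 1, …, 2, update dist[i][j] ← min(dist[i][j], dist[i][k] + dist[k][j]). The final matrix gives, for each (i, j), the minimum total weight of any directed path from i to j (possibly empty when i = j).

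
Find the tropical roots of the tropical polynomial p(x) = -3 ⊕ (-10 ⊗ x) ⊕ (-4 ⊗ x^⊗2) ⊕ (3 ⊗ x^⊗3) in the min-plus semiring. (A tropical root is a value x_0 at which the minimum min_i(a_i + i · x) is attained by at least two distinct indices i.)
Roots: {-7, -6, 7}

Each tropical root is a break point of the lower envelope of the lines y = a_i + i · x (there are 4 lines, with slopes 0, 1, ..., 3). Only the lines that attain the minimum somewhere contribute to roots; other lines are dominated. Here the surviving (envelope) indices are i = 3, i = 2, i = 1, i = 0.
Intersections between consecutive envelope lines give the roots: for adjacent envelope indices i < j the intersection is x = (a_i − a_j) / (j − i). Reading off the sorted break points: {-7, -6, 7}.
Verification: at each break x_0, at least two indices attain the minimum of min_i(a_i + i · x_0).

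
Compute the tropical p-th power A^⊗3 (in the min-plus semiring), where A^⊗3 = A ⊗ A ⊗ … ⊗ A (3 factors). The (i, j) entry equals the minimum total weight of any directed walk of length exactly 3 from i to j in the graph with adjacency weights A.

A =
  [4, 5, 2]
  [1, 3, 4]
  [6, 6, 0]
A^⊗3 =
  [8, 8, 2]
  [7, 9, 3]
  [6, 6, 0]

Each entry (A^⊗3)_ij equals the minimum over all length-3 walks i = v_0 → v_1 → … → v_3 = j of Σ_t A[v_t][v_{t+1}]. For example, for (i, j) = (0, 2) we minimise over 9 possible intermediate vertex sequences; the minimum is 2, attained along the walk 0 → 2 → 2 → 2.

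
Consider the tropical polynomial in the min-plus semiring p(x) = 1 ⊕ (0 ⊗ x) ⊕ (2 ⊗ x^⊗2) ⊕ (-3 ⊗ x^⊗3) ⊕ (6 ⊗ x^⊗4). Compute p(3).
p(3) = 1

A tropical monomial a ⊗ x^⊗i evaluates to a + i · x. Evaluating each term at x = 3:
  Term 0 contributes 1 + 0 · 3 = 1
  Term 1 contributes 0 + 1 · 3 = 3
  Term 2 contributes 2 + 2 · 3 = 8
  Term 3 contributes -3 + 3 · 3 = 6
  Term 4 contributes 6 + 4 · 3 = 18
p(3) = ⊕ of these = min[1, 3, 8, 6, 18] = 1.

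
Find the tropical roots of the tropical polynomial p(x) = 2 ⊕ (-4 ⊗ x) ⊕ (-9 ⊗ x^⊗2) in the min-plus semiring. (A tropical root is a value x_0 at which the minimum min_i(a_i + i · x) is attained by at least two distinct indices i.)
Roots: {5, 6}

Each tropical root is a break point of the lower envelope of the lines y = a_i + i · x (there are 3 lines, with slopes 0, 1, ..., 2). Only the lines that attain the minimum somewhere contribute to roots; other lines are dominated. Here the surviving (envelope) indices are i = 2, i = 1, i = 0.
Intersections between consecutive envelope lines give the roots: for adjacent envelope indices i < j the intersection is x = (a_i − a_j) / (j − i). Reading off the sorted break points: {5, 6}.
Verification: at each break x_0, at least two indices attain the minimum of min_i(a_i + i · x_0).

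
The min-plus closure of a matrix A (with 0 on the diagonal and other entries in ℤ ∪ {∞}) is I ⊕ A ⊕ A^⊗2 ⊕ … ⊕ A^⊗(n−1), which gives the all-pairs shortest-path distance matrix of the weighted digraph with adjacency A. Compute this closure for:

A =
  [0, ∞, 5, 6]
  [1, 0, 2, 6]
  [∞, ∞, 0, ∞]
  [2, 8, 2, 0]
Closure =
  [0, 14, 5, 6]
  [1, 0, 2, 6]
  [∞, ∞, 0, ∞]
  [2, 8, 2, 0]

This is the Floyd-Warshall all-pairs shortest-path computation. For each intermediate vertex k = 0, 1, …, 3, update dist[i][j] ← min(dist[i][j], dist[i][k] + dist[k][j]). The final matrix gives, for each (i, j), the minimum total weight of any directed path from i to j (possibly empty when i = j).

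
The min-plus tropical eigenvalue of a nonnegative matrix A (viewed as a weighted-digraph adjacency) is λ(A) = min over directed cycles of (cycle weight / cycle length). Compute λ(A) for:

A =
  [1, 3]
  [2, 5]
λ(A) = 1

Enumerate directed cycles and compute their means (weight / length). Sample:
  cycle 0 → 0: weight = 1, length = 1, mean = 1/1 ≈ 1.000
  cycle 1 → 1: weight = 5, length = 1, mean = 5/1 ≈ 5.000
  cycle 0 → 1 → 0: weight = 5, length = 2, mean = 5/2 ≈ 2.500
  cycle 1 → 0 → 1: weight = 5, length = 2, mean = 5/2 ≈ 2.500
Minimum mean = 1.000, attained e.g. along the cycle 0 → 0 with weight 1 and length 1. So λ(A) = 1/1 = 1.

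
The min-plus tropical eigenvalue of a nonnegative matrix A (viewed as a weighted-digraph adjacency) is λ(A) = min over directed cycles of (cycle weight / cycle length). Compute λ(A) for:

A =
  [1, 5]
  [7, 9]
λ(A) = 1

Enumerate directed cycles and compute their means (weight / length). Sample:
  cycle 0 → 0: weight = 1, length = 1, mean = 1/1 ≈ 1.000
  cycle 1 → 1: weight = 9, length = 1, mean = 9/1 ≈ 9.000
  cycle 0 → 1 → 0: weight = 12, length = 2, mean = 12/2 ≈ 6.000
  cycle 1 → 0 → 1: weight = 12, length = 2, mean = 12/2 ≈ 6.000
Minimum mean = 1.000, attained e.g. along the cycle 0 → 0 with weight 1 and length 1. So λ(A) = 1/1 = 1.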